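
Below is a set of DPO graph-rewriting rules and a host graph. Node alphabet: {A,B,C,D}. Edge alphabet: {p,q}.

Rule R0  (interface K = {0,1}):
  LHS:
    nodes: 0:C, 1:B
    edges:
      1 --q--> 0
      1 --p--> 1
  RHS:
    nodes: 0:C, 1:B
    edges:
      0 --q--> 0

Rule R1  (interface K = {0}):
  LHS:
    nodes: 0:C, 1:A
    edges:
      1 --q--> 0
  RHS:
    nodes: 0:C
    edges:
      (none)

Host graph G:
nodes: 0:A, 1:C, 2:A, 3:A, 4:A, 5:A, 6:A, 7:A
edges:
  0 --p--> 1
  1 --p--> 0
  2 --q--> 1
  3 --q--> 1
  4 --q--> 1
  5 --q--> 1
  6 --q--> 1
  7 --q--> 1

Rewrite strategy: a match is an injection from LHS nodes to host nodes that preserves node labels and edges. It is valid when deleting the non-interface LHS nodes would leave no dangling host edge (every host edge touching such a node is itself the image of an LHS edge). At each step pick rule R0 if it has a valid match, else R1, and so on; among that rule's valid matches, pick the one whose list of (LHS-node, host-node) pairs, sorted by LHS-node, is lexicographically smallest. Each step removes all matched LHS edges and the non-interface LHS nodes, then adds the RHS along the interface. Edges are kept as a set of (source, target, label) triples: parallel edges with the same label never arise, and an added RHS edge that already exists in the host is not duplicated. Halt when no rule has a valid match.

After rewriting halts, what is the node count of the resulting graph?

Answer: 2

Steps:
initial: |V|=8 |E|=8  E = 0-p->1 1-p->0 2-q->1 3-q->1 4-q->1 5-q->1 6-q->1 7-q->1
step 1: apply R1 at {0↦1, 1↦2}  → |V|=7 |E|=7  E = 0-p->1 1-p->0 3-q->1 4-q->1 5-q->1 6-q->1 7-q->1
step 2: apply R1 at {0↦1, 1↦3}  → |V|=6 |E|=6  E = 0-p->1 1-p->0 4-q->1 5-q->1 6-q->1 7-q->1
step 3: apply R1 at {0↦1, 1↦4}  → |V|=5 |E|=5  E = 0-p->1 1-p->0 5-q->1 6-q->1 7-q->1
step 4: apply R1 at {0↦1, 1↦5}  → |V|=4 |E|=4  E = 0-p->1 1-p->0 6-q->1 7-q->1
step 5: apply R1 at {0↦1, 1↦6}  → |V|=3 |E|=3  E = 0-p->1 1-p->0 7-q->1
step 6: apply R1 at {0↦1, 1↦7}  → |V|=2 |E|=2  E = 0-p->1 1-p->0
normal form: no rule applies after step 6
NF nodes: {0:A, 1:C}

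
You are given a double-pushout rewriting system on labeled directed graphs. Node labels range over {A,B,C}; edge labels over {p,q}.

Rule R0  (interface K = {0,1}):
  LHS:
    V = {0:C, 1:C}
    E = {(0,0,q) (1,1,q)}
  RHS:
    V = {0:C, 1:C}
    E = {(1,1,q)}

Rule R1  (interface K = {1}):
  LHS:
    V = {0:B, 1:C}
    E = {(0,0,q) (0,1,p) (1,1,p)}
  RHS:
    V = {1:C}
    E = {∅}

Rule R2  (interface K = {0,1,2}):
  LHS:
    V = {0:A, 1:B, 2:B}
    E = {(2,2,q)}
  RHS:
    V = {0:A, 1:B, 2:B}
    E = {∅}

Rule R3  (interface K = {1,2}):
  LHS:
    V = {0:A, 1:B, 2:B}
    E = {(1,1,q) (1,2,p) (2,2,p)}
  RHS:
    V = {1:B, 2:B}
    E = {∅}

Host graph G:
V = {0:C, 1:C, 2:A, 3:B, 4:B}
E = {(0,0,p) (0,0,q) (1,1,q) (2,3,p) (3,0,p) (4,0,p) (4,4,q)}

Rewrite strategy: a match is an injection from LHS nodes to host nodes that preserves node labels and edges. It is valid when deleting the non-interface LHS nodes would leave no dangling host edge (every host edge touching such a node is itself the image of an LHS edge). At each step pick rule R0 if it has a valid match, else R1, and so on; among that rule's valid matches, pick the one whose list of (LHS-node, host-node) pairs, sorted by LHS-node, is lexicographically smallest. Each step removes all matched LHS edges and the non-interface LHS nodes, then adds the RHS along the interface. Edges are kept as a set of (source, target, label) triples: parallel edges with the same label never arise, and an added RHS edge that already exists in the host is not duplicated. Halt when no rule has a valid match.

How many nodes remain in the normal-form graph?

Answer: 4

Derivation:
start.  V:5 E:7  edges: 0-p->0 0-q->0 1-q->1 2-p->3 3-p->0 4-p->0 4-q->4
1. fire R0 via {0↦0, 1↦1}  →  V:5 E:6  edges: 0-p->0 1-q->1 2-p->3 3-p->0 4-p->0 4-q->4
2. fire R1 via {0↦4, 1↦0}  →  V:4 E:3  edges: 1-q->1 2-p->3 3-p->0
halt: no rule applies after step 2
NF nodes: {0:C, 1:C, 2:A, 3:B}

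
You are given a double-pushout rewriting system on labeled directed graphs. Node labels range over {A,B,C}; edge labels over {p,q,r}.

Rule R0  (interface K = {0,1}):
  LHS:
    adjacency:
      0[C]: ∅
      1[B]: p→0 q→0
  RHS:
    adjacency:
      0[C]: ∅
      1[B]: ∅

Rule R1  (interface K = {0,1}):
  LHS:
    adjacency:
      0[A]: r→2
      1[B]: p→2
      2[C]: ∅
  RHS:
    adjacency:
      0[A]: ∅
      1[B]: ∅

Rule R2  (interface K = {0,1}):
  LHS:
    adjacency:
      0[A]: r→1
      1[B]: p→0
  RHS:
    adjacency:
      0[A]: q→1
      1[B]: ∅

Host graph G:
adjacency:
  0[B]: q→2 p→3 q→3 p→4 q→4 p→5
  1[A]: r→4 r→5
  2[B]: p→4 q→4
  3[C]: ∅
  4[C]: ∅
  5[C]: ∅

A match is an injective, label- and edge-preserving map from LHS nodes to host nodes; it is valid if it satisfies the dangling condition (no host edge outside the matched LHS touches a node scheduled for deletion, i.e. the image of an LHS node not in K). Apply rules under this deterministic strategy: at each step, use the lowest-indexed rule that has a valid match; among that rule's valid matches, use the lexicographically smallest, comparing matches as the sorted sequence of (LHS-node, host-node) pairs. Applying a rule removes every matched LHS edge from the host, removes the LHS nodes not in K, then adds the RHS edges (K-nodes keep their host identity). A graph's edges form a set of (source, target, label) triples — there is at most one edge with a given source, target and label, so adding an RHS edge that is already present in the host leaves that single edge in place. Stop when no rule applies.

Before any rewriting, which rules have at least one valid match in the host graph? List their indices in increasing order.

R0: 3 valid matches — {0↦3, 1↦0}, {0↦4, 1↦0}, {0↦4, 1↦2}
R1: 1 valid match — {0↦1, 1↦0, 2↦5}
R2: no valid match — LHS pattern not found

Answer: [R0,R1]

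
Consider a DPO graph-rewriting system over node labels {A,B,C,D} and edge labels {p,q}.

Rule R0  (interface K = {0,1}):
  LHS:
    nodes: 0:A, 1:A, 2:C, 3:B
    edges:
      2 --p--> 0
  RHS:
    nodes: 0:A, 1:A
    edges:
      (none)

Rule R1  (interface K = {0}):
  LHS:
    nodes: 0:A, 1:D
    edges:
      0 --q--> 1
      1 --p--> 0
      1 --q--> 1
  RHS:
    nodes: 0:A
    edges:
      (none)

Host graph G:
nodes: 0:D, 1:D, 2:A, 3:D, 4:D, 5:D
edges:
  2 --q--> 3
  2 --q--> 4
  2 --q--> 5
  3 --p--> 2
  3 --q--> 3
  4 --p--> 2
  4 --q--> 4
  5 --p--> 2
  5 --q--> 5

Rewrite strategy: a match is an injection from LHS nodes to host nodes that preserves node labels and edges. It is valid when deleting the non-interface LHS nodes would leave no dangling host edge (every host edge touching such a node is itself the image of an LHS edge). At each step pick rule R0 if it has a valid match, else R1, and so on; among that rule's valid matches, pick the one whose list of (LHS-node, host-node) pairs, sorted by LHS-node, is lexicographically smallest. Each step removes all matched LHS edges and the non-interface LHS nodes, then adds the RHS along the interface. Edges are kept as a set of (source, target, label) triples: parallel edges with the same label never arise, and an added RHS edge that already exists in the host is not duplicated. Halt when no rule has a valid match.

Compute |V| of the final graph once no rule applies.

[0] host  ⇒  6 nodes, 9 edges  {2-q->3 2-q->4 2-q->5 3-p->2 3-q->3 4-p->2 4-q->4 5-p->2 5-q->5}
[1] R1 @ {0↦2, 1↦3}  ⇒  5 nodes, 6 edges  {2-q->4 2-q->5 4-p->2 4-q->4 5-p->2 5-q->5}
[2] R1 @ {0↦2, 1↦4}  ⇒  4 nodes, 3 edges  {2-q->5 5-p->2 5-q->5}
[3] R1 @ {0↦2, 1↦5}  ⇒  3 nodes, 0 edges  {∅}
halt: no rule applies after step 3
NF nodes: {0:D, 1:D, 2:A}

Answer: 3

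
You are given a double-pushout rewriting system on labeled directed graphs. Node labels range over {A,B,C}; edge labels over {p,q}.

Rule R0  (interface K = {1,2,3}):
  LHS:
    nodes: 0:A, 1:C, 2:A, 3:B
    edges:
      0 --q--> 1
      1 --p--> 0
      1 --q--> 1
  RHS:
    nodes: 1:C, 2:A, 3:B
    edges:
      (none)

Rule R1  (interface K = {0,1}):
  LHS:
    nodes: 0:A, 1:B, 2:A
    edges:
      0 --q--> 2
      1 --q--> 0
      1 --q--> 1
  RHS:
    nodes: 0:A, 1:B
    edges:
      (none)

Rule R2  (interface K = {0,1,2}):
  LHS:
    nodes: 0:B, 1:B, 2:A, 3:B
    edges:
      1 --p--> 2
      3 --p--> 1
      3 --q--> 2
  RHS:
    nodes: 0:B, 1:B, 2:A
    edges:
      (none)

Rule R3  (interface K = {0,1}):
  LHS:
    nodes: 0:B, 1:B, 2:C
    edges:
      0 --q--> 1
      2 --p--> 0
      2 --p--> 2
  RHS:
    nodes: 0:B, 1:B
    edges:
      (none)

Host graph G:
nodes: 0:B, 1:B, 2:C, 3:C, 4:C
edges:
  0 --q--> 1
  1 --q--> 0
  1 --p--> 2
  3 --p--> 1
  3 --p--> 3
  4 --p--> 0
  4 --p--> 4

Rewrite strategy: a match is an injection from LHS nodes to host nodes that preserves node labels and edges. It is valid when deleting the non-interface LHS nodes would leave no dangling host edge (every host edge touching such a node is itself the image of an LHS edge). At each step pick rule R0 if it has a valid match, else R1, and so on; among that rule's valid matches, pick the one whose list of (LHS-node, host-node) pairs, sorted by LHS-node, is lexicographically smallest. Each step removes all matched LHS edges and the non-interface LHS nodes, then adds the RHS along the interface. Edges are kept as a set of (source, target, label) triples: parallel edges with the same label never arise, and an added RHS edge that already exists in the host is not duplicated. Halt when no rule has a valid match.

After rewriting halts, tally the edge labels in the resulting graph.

Answer: p:1

Derivation:
start.  V:5 E:7  edges: 0-q->1 1-q->0 1-p->2 3-p->1 3-p->3 4-p->0 4-p->4
1. fire R3 via {0↦0, 1↦1, 2↦4}  →  V:4 E:4  edges: 1-q->0 1-p->2 3-p->1 3-p->3
2. fire R3 via {0↦1, 1↦0, 2↦3}  →  V:3 E:1  edges: 1-p->2
normal form: no rule applies after step 2
NF edges: [(1, 2, 'p')]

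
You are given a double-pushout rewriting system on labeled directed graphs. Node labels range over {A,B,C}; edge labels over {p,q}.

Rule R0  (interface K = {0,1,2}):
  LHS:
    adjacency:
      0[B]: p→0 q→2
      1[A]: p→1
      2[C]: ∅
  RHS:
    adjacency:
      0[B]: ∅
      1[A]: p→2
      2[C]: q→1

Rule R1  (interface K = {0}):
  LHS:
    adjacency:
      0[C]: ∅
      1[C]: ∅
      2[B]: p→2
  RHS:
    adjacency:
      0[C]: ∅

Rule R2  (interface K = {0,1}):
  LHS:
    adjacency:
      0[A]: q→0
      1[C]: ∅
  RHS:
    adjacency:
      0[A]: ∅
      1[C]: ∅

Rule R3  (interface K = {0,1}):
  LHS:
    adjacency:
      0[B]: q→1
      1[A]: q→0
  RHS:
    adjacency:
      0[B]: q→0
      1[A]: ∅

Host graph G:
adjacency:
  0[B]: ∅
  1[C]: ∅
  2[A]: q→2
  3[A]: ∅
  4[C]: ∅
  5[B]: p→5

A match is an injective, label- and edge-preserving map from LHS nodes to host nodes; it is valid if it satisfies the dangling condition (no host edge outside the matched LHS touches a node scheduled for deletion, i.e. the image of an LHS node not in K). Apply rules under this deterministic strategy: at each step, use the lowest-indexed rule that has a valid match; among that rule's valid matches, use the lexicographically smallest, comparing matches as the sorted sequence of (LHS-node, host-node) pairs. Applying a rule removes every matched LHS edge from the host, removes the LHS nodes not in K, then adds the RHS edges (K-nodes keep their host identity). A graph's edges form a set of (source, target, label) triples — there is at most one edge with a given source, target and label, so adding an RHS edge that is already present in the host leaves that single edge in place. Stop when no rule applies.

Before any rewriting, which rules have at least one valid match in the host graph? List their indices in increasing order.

R0: no valid match — LHS pattern not found
R1: 2 valid matches — {0↦1, 1↦4, 2↦5}, {0↦4, 1↦1, 2↦5}
R2: 2 valid matches — {0↦2, 1↦1}, {0↦2, 1↦4}
R3: no valid match — LHS pattern not found

Answer: [R1,R2]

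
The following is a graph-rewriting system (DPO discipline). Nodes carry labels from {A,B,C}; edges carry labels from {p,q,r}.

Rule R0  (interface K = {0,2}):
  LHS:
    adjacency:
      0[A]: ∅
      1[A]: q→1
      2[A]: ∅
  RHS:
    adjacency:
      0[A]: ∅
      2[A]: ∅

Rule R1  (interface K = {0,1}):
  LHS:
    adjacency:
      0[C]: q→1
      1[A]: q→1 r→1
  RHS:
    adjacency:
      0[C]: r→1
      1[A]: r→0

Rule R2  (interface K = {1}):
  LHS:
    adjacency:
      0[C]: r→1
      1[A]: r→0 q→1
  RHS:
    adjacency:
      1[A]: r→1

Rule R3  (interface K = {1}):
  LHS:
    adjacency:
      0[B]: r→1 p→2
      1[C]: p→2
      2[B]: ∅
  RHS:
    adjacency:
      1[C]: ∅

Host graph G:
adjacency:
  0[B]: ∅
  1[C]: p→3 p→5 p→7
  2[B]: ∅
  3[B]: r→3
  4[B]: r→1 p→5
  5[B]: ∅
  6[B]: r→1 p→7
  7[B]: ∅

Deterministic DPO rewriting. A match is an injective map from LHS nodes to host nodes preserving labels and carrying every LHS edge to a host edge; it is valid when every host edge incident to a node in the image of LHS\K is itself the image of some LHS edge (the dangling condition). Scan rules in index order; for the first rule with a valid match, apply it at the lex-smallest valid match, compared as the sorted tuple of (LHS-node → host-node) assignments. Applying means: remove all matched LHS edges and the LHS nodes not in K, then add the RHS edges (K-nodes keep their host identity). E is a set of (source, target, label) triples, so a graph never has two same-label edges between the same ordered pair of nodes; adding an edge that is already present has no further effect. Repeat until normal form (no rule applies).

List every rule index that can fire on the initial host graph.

R0: no valid match — LHS pattern not found
R1: no valid match — LHS pattern not found
R2: no valid match — LHS pattern not found
R3: 2 valid matches — {0↦4, 1↦1, 2↦5}, {0↦6, 1↦1, 2↦7}

Answer: [R3]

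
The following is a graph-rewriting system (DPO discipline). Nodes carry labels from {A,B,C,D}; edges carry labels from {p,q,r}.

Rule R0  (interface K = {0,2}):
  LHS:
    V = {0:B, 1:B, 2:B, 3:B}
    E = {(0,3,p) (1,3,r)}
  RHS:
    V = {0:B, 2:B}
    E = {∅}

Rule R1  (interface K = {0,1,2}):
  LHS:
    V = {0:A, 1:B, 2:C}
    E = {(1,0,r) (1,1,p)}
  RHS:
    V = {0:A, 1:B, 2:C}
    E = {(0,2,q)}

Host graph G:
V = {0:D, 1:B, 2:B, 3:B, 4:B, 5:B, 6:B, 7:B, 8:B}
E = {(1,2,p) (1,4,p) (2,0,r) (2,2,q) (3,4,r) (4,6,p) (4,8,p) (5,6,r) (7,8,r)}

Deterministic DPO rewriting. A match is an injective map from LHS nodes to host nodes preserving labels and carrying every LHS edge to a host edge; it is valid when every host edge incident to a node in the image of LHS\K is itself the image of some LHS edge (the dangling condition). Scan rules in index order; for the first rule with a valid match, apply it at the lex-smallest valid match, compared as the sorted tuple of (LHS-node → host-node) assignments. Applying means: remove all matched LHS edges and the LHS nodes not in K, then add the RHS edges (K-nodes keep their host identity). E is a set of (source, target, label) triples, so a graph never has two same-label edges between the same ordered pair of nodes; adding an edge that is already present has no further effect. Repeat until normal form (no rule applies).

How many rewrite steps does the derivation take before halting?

[0] host  ⇒  9 nodes, 9 edges  {1-p->2 1-p->4 2-r->0 2-q->2 3-r->4 4-p->6 4-p->8 5-r->6 7-r->8}
[1] R0 @ {0↦4, 1↦5, 2↦1, 3↦6}  ⇒  7 nodes, 7 edges  {1-p->2 1-p->4 2-r->0 2-q->2 3-r->4 4-p->8 7-r->8}
[2] R0 @ {0↦4, 1↦7, 2↦1, 3↦8}  ⇒  5 nodes, 5 edges  {1-p->2 1-p->4 2-r->0 2-q->2 3-r->4}
[3] R0 @ {0↦1, 1↦3, 2↦2, 3↦4}  ⇒  3 nodes, 3 edges  {1-p->2 2-r->0 2-q->2}
normal form: no rule applies after step 3

Answer: 3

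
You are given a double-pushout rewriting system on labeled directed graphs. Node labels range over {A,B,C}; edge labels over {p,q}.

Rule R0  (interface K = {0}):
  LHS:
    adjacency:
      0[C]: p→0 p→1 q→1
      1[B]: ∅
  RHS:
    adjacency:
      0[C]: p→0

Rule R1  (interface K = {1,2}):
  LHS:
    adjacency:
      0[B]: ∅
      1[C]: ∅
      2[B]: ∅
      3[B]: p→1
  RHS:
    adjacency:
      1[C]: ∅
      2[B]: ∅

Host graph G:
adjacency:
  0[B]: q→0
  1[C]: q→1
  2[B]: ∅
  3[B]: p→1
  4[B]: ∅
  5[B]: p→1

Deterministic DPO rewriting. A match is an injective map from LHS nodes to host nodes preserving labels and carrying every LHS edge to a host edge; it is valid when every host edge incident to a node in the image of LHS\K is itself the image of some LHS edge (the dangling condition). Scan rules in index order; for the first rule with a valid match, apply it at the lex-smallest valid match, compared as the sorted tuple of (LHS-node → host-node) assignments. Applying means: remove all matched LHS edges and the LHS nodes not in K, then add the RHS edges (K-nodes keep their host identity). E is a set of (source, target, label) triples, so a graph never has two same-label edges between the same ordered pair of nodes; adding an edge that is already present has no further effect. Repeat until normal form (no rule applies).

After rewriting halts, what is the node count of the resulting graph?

Answer: 2

Derivation:
start.  V:6 E:4  edges: 0-q->0 1-q->1 3-p->1 5-p->1
1. fire R1 via {0↦2, 1↦1, 2↦0, 3↦3}  →  V:4 E:3  edges: 0-q->0 1-q->1 5-p->1
2. fire R1 via {0↦4, 1↦1, 2↦0, 3↦5}  →  V:2 E:2  edges: 0-q->0 1-q->1
final graph: no rule applies after step 2
NF nodes: {0:B, 1:C}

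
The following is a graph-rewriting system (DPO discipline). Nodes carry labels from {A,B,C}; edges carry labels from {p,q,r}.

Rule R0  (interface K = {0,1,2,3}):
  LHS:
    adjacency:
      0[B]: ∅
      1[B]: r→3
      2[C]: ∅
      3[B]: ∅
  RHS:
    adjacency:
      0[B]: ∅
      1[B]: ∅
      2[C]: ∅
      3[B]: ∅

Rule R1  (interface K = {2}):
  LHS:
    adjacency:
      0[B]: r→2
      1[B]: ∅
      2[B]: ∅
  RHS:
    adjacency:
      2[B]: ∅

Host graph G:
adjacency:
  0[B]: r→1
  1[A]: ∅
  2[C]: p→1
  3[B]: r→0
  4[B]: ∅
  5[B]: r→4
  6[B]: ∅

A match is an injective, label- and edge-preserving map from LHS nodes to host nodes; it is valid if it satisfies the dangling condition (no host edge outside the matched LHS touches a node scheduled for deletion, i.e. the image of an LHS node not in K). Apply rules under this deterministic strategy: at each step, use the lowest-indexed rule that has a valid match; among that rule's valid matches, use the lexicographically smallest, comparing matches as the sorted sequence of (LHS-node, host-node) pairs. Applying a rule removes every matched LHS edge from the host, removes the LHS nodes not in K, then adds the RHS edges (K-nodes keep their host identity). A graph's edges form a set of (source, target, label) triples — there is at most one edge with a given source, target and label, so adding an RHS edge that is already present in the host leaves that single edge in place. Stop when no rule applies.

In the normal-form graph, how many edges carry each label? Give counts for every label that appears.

[0] host  ⇒  7 nodes, 4 edges  {0-r->1 2-p->1 3-r->0 5-r->4}
[1] R0 @ {0↦0, 1↦5, 2↦2, 3↦4}  ⇒  7 nodes, 3 edges  {0-r->1 2-p->1 3-r->0}
[2] R0 @ {0↦4, 1↦3, 2↦2, 3↦0}  ⇒  7 nodes, 2 edges  {0-r->1 2-p->1}
final graph: no rule applies after step 2
NF edges: [(0, 1, 'r'), (2, 1, 'p')]

Answer: p:1 r:1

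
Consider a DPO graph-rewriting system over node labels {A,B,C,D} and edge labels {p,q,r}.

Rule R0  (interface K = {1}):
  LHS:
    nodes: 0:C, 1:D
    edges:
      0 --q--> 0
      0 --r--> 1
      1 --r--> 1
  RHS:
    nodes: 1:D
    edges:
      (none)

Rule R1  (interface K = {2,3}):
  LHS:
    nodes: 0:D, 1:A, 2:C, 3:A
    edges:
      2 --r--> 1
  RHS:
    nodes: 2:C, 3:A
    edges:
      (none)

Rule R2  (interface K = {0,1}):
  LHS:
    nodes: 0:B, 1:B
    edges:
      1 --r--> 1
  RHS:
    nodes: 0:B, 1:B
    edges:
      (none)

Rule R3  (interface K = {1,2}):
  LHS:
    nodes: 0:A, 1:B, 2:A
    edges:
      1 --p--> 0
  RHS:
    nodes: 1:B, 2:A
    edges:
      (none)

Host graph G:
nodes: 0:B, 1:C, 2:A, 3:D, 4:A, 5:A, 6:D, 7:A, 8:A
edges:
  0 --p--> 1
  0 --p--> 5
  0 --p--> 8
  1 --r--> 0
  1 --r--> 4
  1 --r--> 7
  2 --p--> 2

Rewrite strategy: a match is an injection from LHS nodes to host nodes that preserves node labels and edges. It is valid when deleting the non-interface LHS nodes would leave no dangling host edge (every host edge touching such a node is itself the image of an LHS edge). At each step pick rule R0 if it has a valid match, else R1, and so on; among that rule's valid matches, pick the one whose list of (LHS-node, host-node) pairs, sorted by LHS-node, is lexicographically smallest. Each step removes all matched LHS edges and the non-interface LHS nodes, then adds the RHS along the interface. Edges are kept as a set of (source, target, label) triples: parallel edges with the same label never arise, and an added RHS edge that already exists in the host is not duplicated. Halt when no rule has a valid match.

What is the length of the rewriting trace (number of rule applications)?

start.  V:9 E:7  edges: 0-p->1 0-p->5 0-p->8 1-r->0 1-r->4 1-r->7 2-p->2
1. fire R1 via {0↦3, 1↦4, 2↦1, 3↦2}  →  V:7 E:6  edges: 0-p->1 0-p->5 0-p->8 1-r->0 1-r->7 2-p->2
2. fire R1 via {0↦6, 1↦7, 2↦1, 3↦2}  →  V:5 E:5  edges: 0-p->1 0-p->5 0-p->8 1-r->0 2-p->2
3. fire R3 via {0↦5, 1↦0, 2↦2}  →  V:4 E:4  edges: 0-p->1 0-p->8 1-r->0 2-p->2
4. fire R3 via {0↦8, 1↦0, 2↦2}  →  V:3 E:3  edges: 0-p->1 1-r->0 2-p->2
normal form: no rule applies after step 4

Answer: 4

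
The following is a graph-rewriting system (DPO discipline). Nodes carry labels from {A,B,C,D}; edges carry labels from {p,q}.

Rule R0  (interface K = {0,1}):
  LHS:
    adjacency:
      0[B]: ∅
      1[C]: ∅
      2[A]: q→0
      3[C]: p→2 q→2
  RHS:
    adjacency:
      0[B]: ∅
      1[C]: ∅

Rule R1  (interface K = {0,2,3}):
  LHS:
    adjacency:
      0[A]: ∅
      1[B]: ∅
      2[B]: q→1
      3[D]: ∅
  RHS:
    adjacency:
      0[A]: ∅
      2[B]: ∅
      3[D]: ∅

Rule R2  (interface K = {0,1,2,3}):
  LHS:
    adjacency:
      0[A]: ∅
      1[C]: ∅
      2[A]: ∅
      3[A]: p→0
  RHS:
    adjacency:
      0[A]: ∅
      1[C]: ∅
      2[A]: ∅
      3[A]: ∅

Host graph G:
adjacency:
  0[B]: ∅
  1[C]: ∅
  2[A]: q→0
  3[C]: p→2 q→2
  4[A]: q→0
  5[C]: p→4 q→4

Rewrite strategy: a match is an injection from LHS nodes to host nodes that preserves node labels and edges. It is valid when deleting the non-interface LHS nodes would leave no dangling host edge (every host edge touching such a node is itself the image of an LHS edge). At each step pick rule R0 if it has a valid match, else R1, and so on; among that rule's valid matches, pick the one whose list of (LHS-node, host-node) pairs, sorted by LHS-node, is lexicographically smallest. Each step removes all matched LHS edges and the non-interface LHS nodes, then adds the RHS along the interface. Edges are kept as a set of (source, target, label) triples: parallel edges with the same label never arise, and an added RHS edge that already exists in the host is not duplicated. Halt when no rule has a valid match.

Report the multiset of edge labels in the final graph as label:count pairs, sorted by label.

[0] host  ⇒  6 nodes, 6 edges  {2-q->0 3-p->2 3-q->2 4-q->0 5-p->4 5-q->4}
[1] R0 @ {0↦0, 1↦1, 2↦2, 3↦3}  ⇒  4 nodes, 3 edges  {4-q->0 5-p->4 5-q->4}
[2] R0 @ {0↦0, 1↦1, 2↦4, 3↦5}  ⇒  2 nodes, 0 edges  {∅}
halt: no rule applies after step 2
NF edges: []

Answer: (no edges)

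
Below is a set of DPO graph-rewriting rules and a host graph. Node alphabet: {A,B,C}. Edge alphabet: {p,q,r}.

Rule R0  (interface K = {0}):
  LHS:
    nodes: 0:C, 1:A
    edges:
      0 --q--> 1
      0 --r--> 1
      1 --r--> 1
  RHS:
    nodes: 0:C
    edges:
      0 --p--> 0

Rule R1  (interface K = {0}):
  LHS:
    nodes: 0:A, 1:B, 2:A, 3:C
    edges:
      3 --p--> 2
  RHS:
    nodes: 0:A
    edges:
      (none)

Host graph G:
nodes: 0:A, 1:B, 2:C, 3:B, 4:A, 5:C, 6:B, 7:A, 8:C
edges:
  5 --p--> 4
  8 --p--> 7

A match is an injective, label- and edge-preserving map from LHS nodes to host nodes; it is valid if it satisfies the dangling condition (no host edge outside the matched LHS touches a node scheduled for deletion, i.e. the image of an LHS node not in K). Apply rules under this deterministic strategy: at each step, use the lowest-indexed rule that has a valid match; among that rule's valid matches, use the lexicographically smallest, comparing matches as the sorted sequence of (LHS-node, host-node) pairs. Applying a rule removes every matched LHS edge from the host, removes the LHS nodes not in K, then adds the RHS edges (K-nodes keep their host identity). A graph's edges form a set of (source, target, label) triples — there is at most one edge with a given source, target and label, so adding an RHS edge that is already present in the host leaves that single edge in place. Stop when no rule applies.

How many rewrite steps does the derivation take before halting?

Answer: 2

Steps:
[0] host  ⇒  9 nodes, 2 edges  {5-p->4 8-p->7}
[1] R1 @ {0↦0, 1↦1, 2↦4, 3↦5}  ⇒  6 nodes, 1 edges  {8-p->7}
[2] R1 @ {0↦0, 1↦3, 2↦7, 3↦8}  ⇒  3 nodes, 0 edges  {∅}
halt: no rule applies after step 2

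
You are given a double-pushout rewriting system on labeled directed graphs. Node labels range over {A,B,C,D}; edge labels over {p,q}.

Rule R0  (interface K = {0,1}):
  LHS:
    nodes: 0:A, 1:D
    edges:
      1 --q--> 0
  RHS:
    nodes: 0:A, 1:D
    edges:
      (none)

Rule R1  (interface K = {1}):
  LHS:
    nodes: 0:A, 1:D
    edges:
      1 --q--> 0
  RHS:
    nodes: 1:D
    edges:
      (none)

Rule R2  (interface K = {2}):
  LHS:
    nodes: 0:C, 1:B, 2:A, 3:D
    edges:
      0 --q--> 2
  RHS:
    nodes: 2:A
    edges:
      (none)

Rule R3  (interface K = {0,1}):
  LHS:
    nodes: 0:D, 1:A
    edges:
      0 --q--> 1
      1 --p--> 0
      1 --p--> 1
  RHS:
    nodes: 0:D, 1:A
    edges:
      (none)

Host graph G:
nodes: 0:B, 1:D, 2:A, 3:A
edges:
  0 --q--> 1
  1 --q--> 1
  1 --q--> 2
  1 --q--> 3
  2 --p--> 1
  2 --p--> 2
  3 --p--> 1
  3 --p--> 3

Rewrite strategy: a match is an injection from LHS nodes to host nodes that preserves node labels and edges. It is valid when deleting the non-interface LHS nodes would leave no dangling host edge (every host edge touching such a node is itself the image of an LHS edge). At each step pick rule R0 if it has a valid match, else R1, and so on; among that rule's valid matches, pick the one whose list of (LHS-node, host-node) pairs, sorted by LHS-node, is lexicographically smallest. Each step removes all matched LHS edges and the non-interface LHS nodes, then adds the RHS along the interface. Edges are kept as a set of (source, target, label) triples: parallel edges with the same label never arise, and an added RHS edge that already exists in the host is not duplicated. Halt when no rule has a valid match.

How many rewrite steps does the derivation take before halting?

Answer: 2

Derivation:
[0] host  ⇒  4 nodes, 8 edges  {0-q->1 1-q->1 1-q->2 1-q->3 2-p->1 2-p->2 3-p->1 3-p->3}
[1] R0 @ {0↦2, 1↦1}  ⇒  4 nodes, 7 edges  {0-q->1 1-q->1 1-q->3 2-p->1 2-p->2 3-p->1 3-p->3}
[2] R0 @ {0↦3, 1↦1}  ⇒  4 nodes, 6 edges  {0-q->1 1-q->1 2-p->1 2-p->2 3-p->1 3-p->3}
final graph: no rule applies after step 2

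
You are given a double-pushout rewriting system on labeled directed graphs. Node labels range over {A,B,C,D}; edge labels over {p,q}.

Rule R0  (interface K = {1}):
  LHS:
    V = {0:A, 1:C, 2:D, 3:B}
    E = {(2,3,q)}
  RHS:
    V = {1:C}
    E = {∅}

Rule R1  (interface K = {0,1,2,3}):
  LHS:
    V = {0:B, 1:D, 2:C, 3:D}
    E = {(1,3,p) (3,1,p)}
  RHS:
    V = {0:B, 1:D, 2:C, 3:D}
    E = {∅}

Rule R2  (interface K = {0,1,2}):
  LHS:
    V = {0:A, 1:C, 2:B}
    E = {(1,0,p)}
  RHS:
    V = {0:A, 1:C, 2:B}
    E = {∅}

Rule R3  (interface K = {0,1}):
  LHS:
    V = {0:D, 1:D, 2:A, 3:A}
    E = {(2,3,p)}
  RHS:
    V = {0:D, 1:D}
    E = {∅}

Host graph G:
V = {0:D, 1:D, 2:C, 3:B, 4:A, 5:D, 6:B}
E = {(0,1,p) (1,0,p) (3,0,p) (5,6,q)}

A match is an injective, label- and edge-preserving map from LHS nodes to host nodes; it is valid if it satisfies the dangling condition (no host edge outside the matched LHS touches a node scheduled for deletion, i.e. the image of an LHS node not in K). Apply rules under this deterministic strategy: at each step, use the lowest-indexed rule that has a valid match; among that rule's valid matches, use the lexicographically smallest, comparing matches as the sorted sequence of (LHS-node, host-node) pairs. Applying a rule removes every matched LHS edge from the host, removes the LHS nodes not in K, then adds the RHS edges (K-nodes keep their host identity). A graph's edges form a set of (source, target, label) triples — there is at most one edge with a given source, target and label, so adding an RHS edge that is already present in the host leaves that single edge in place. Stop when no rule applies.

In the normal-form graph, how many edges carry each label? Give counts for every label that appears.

Answer: p:1

Derivation:
[0] host  ⇒  7 nodes, 4 edges  {0-p->1 1-p->0 3-p->0 5-q->6}
[1] R0 @ {0↦4, 1↦2, 2↦5, 3↦6}  ⇒  4 nodes, 3 edges  {0-p->1 1-p->0 3-p->0}
[2] R1 @ {0↦3, 1↦0, 2↦2, 3↦1}  ⇒  4 nodes, 1 edges  {3-p->0}
halt: no rule applies after step 2
NF edges: [(3, 0, 'p')]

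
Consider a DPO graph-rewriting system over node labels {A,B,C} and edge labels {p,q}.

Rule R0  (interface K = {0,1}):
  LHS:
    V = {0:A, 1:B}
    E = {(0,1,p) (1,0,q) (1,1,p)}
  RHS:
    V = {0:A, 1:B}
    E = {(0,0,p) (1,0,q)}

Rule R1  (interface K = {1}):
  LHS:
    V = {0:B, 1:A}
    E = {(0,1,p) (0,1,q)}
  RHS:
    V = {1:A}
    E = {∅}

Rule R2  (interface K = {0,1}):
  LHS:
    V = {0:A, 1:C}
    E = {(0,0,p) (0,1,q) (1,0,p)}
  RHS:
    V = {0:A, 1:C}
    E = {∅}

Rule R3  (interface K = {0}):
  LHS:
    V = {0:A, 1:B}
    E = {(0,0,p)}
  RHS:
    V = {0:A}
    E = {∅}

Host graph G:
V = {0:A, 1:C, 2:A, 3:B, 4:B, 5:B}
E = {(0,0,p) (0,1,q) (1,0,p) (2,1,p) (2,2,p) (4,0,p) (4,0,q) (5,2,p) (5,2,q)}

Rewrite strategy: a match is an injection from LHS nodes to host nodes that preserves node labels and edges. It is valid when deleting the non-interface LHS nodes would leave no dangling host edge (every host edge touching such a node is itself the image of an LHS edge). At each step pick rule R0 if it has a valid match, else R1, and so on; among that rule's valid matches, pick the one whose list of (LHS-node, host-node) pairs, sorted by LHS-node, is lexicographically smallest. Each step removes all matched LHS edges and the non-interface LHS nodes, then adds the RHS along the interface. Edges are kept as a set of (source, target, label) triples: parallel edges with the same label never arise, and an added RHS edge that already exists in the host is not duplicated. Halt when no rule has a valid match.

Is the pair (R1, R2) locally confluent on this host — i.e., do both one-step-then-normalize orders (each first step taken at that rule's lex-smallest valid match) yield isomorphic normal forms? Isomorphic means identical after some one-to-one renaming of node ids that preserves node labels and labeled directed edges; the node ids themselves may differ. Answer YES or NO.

branch R1-first: apply at {0↦4, 1↦0} → |E|=7, then 3 more step(s) → NF |V|=3 |E|=1 V={0:A, 1:C, 2:A} E=2-p->1
branch R2-first: apply at {0↦0, 1↦1} → |E|=6, then 3 more step(s) → NF |V|=3 |E|=1 V={0:A, 1:C, 2:A} E=2-p->1
graphs isomorphic (equal up to label-preserving node renaming)

Answer: YES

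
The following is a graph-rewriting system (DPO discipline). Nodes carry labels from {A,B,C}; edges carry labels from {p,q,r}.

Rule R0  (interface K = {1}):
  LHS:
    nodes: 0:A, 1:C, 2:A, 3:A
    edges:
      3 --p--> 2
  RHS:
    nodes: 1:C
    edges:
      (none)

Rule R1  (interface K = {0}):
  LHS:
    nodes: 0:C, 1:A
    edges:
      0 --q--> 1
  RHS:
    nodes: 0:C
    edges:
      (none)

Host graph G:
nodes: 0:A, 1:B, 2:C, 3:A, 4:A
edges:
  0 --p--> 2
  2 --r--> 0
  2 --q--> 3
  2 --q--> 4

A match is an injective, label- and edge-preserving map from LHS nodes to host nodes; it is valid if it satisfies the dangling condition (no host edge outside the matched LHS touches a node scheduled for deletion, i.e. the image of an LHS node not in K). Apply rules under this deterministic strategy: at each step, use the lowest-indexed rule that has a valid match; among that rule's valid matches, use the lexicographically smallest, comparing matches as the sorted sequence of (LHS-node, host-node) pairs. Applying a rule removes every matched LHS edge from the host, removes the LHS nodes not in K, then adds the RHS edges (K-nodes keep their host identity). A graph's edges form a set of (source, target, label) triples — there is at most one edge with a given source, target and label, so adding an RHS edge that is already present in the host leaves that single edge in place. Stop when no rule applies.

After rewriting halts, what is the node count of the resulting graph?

start.  V:5 E:4  edges: 0-p->2 2-r->0 2-q->3 2-q->4
1. fire R1 via {0↦2, 1↦3}  →  V:4 E:3  edges: 0-p->2 2-r->0 2-q->4
2. fire R1 via {0↦2, 1↦4}  →  V:3 E:2  edges: 0-p->2 2-r->0
normal form: no rule applies after step 2
NF nodes: {0:A, 1:B, 2:C}

Answer: 3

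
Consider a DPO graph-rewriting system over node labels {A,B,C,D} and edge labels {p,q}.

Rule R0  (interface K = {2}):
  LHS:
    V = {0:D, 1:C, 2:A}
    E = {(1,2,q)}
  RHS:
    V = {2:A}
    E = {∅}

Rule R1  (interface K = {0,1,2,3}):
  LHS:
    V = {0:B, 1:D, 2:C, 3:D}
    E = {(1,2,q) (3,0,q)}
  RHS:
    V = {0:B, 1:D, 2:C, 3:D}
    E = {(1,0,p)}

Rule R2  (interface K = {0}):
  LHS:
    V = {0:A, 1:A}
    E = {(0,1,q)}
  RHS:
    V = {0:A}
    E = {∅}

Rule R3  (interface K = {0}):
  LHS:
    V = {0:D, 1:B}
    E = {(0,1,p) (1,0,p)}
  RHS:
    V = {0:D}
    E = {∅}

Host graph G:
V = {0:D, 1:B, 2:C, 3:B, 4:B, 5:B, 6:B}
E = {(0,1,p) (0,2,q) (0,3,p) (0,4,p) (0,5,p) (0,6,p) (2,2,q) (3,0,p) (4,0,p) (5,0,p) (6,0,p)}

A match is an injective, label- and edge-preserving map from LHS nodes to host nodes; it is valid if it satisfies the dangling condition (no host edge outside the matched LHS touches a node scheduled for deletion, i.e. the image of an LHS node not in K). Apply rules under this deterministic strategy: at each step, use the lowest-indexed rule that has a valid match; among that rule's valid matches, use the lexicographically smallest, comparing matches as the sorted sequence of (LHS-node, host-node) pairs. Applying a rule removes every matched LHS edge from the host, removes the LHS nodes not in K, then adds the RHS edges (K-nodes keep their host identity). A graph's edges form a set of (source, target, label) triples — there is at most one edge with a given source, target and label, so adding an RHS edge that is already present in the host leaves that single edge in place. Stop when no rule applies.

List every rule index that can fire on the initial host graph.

Answer: [R3]

Steps:
R0: no valid match — LHS pattern not found
R1: no valid match — LHS pattern not found
R2: no valid match — LHS pattern not found
R3: 4 valid matches — {0↦0, 1↦3}, {0↦0, 1↦4}, {0↦0, 1↦5} (+1 more)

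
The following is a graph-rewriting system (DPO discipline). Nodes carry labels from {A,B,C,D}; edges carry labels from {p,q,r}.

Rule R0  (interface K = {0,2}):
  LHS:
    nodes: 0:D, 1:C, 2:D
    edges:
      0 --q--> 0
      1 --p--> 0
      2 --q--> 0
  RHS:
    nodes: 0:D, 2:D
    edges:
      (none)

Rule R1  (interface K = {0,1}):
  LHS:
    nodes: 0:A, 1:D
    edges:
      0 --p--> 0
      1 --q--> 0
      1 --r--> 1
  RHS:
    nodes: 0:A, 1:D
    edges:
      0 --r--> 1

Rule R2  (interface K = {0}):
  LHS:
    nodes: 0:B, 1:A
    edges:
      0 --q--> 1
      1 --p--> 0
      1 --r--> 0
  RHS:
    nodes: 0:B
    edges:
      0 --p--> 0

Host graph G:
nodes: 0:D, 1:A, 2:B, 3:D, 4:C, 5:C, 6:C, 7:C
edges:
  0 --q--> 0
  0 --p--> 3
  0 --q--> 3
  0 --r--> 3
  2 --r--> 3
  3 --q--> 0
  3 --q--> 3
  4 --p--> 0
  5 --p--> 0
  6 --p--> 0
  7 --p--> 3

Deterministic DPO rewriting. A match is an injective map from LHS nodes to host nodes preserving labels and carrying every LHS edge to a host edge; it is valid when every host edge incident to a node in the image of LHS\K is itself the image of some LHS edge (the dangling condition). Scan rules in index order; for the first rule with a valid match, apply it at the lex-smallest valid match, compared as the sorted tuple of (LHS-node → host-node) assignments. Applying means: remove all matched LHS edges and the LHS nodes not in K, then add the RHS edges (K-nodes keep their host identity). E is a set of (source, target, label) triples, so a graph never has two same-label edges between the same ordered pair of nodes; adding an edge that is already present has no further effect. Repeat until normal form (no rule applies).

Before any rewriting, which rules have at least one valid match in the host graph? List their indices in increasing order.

R0: 4 valid matches — {0↦0, 1↦4, 2↦3}, {0↦0, 1↦5, 2↦3}, {0↦0, 1↦6, 2↦3} (+1 more)
R1: no valid match — LHS pattern not found
R2: no valid match — LHS pattern not found

Answer: [R0]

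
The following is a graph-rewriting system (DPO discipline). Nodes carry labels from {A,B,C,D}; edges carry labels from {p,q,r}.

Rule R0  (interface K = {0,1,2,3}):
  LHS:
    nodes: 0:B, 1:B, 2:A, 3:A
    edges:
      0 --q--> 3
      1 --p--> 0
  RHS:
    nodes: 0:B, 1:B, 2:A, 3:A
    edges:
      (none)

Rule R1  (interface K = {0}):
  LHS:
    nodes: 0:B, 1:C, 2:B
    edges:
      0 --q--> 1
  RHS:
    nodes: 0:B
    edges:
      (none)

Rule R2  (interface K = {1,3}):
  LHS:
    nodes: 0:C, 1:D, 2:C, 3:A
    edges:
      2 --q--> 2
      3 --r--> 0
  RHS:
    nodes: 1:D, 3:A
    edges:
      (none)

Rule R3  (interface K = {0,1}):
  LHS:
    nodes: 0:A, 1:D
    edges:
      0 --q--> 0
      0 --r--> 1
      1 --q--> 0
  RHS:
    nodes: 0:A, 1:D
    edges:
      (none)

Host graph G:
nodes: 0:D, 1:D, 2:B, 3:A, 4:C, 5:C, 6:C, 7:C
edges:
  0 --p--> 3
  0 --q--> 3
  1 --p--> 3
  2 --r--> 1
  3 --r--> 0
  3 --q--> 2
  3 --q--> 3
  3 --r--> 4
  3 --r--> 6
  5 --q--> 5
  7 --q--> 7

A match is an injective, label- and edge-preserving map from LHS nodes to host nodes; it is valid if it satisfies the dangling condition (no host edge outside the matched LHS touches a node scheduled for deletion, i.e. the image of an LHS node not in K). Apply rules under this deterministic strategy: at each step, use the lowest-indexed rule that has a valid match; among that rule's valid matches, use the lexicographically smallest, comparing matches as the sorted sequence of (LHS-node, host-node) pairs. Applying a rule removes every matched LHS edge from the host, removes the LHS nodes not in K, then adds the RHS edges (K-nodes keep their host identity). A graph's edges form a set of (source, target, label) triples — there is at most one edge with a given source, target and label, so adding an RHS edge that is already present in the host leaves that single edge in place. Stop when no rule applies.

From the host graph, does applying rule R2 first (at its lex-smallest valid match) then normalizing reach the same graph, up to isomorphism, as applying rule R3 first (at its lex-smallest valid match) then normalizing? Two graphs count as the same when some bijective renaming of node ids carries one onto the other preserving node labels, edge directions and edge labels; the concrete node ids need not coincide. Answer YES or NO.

branch R2-first: apply at {0↦4, 1↦0, 2↦5, 3↦3} → |E|=9, then 2 more step(s) → NF |V|=4 |E|=4 V={0:D, 1:D, 2:B, 3:A} E=0-p->3 1-p->3 2-r->1 3-q->2
branch R3-first: apply at {0↦3, 1↦0} → |E|=8, then 2 more step(s) → NF |V|=4 |E|=4 V={0:D, 1:D, 2:B, 3:A} E=0-p->3 1-p->3 2-r->1 3-q->2
graphs isomorphic (equal up to label-preserving node renaming)

Answer: YES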